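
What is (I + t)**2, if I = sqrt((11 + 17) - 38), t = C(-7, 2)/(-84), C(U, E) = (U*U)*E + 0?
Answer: (7 - 6*I*sqrt(10))**2/36 ≈ -8.6389 - 7.3786*I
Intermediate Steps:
C(U, E) = E*U**2 (C(U, E) = U**2*E + 0 = E*U**2 + 0 = E*U**2)
t = -7/6 (t = (2*(-7)**2)/(-84) = (2*49)*(-1/84) = 98*(-1/84) = -7/6 ≈ -1.1667)
I = I*sqrt(10) (I = sqrt(28 - 38) = sqrt(-10) = I*sqrt(10) ≈ 3.1623*I)
(I + t)**2 = (I*sqrt(10) - 7/6)**2 = (-7/6 + I*sqrt(10))**2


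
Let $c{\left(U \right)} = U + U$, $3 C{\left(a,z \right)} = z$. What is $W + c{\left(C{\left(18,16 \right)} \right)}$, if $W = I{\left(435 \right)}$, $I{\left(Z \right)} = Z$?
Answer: $\frac{1337}{3} \approx 445.67$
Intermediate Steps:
$C{\left(a,z \right)} = \frac{z}{3}$
$c{\left(U \right)} = 2 U$
$W = 435$
$W + c{\left(C{\left(18,16 \right)} \right)} = 435 + 2 \cdot \frac{1}{3} \cdot 16 = 435 + 2 \cdot \frac{16}{3} = 435 + \frac{32}{3} = \frac{1337}{3}$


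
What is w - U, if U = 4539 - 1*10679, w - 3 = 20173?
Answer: 26316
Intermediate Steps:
w = 20176 (w = 3 + 20173 = 20176)
U = -6140 (U = 4539 - 10679 = -6140)
w - U = 20176 - 1*(-6140) = 20176 + 6140 = 26316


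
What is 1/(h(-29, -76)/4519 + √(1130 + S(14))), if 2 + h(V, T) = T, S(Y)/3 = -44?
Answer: 176241/10190256097 + 20421361*√998/20380512194 ≈ 0.031672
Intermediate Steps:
S(Y) = -132 (S(Y) = 3*(-44) = -132)
h(V, T) = -2 + T
1/(h(-29, -76)/4519 + √(1130 + S(14))) = 1/((-2 - 76)/4519 + √(1130 - 132)) = 1/(-78*1/4519 + √998) = 1/(-78/4519 + √998)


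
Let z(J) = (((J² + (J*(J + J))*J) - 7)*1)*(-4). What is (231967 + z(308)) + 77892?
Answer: -233814465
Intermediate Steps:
z(J) = 28 - 8*J³ - 4*J² (z(J) = (((J² + (J*(2*J))*J) - 7)*1)*(-4) = (((J² + (2*J²)*J) - 7)*1)*(-4) = (((J² + 2*J³) - 7)*1)*(-4) = ((-7 + J² + 2*J³)*1)*(-4) = (-7 + J² + 2*J³)*(-4) = 28 - 8*J³ - 4*J²)
(231967 + z(308)) + 77892 = (231967 + (28 - 8*308³ - 4*308²)) + 77892 = (231967 + (28 - 8*29218112 - 4*94864)) + 77892 = (231967 + (28 - 233744896 - 379456)) + 77892 = (231967 - 234124324) + 77892 = -233892357 + 77892 = -233814465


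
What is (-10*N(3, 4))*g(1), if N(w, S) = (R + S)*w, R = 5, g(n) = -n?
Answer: 270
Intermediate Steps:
N(w, S) = w*(5 + S) (N(w, S) = (5 + S)*w = w*(5 + S))
(-10*N(3, 4))*g(1) = (-30*(5 + 4))*(-1*1) = -30*9*(-1) = -10*27*(-1) = -270*(-1) = 270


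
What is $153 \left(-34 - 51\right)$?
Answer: $-13005$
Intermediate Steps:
$153 \left(-34 - 51\right) = 153 \left(-85\right) = -13005$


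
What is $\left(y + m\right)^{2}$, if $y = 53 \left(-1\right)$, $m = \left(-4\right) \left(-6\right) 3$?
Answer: $361$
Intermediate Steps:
$m = 72$ ($m = 24 \cdot 3 = 72$)
$y = -53$
$\left(y + m\right)^{2} = \left(-53 + 72\right)^{2} = 19^{2} = 361$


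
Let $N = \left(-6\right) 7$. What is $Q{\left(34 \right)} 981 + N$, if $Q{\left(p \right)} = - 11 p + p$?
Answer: $-333582$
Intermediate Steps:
$Q{\left(p \right)} = - 10 p$
$N = -42$
$Q{\left(34 \right)} 981 + N = \left(-10\right) 34 \cdot 981 - 42 = \left(-340\right) 981 - 42 = -333540 - 42 = -333582$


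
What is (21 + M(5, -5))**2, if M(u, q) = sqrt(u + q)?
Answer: 441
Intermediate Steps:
M(u, q) = sqrt(q + u)
(21 + M(5, -5))**2 = (21 + sqrt(-5 + 5))**2 = (21 + sqrt(0))**2 = (21 + 0)**2 = 21**2 = 441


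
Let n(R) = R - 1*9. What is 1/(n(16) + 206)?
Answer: 1/213 ≈ 0.0046948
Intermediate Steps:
n(R) = -9 + R (n(R) = R - 9 = -9 + R)
1/(n(16) + 206) = 1/((-9 + 16) + 206) = 1/(7 + 206) = 1/213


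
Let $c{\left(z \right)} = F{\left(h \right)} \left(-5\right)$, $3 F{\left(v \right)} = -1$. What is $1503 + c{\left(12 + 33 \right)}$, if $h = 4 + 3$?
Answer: $\frac{4514}{3} \approx 1504.7$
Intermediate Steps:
$h = 7$
$F{\left(v \right)} = - \frac{1}{3}$ ($F{\left(v \right)} = \frac{1}{3} \left(-1\right) = - \frac{1}{3}$)
$c{\left(z \right)} = \frac{5}{3}$ ($c{\left(z \right)} = \left(- \frac{1}{3}\right) \left(-5\right) = \frac{5}{3}$)
$1503 + c{\left(12 + 33 \right)} = 1503 + \frac{5}{3} = \frac{4514}{3}$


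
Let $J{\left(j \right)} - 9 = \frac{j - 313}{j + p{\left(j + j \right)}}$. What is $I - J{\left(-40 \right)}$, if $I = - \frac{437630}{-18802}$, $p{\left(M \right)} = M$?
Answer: $\frac{12786167}{1128120} \approx 11.334$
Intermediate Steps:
$J{\left(j \right)} = 9 + \frac{-313 + j}{3 j}$ ($J{\left(j \right)} = 9 + \frac{j - 313}{j + \left(j + j\right)} = 9 + \frac{-313 + j}{j + 2 j} = 9 + \frac{-313 + j}{3 j}$)
$I = \frac{218815}{9401}$ ($I = \left(-437630\right) \left(- \frac{1}{18802}\right) = \frac{218815}{9401} \approx 23.276$)
$I - J{\left(-40 \right)} = \frac{218815}{9401} - \frac{-313 + 28 \left(-40\right)}{3 \left(-40\right)} = \frac{218815}{9401} - \frac{1}{3} \left(- \frac{1}{40}\right) \left(-313 - 1120\right) = \frac{218815}{9401} - \frac{1}{3} \left(- \frac{1}{40}\right) \left(-1433\right) = \frac{218815}{9401} - \frac{1433}{120} = \frac{12786167}{1128120}$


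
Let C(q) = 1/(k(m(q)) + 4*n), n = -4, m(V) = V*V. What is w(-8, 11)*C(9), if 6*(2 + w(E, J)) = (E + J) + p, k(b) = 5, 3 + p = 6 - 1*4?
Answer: 5/33 ≈ 0.15152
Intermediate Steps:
p = -1 (p = -3 + (6 - 1*4) = -3 + (6 - 4) = -3 + 2 = -1)
m(V) = V²
w(E, J) = -13/6 + E/6 + J/6 (w(E, J) = -2 + ((E + J) - 1)/6 = -2 + (-1 + E + J)/6 = -2 + (-⅙ + E/6 + J/6) = -13/6 + E/6 + J/6)
C(q) = -1/11 (C(q) = 1/(5 + 4*(-4)) = 1/(5 - 16) = 1/(-11) = -1/11)
w(-8, 11)*C(9) = (-13/6 + (⅙)*(-8) + (⅙)*11)*(-1/11) = (-13/6 - 4/3 + 11/6)*(-1/11) = -5/3*(-1/11) = 5/33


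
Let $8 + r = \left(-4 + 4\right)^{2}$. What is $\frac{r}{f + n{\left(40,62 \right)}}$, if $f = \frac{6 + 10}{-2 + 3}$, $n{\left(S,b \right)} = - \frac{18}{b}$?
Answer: $- \frac{248}{487} \approx -0.50924$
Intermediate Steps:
$r = -8$ ($r = -8 + \left(-4 + 4\right)^{2} = -8 + 0^{2} = -8 + 0 = -8$)
$f = 16$ ($f = \frac{16}{1} = 16 \cdot 1 = 16$)
$\frac{r}{f + n{\left(40,62 \right)}} = \frac{1}{16 - \frac{18}{62}} \left(-8\right) = \frac{1}{16 - \frac{9}{31}} \left(-8\right) = \frac{1}{\frac{487}{31}} \left(-8\right) = \frac{31}{487} \left(-8\right) = - \frac{248}{487}$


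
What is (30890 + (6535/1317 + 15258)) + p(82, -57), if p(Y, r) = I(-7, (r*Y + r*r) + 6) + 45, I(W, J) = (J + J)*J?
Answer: 5364562390/1317 ≈ 4.0733e+6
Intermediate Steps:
I(W, J) = 2*J**2 (I(W, J) = (2*J)*J = 2*J**2)
p(Y, r) = 45 + 2*(6 + r**2 + Y*r)**2 (p(Y, r) = 2*((r*Y + r*r) + 6)**2 + 45 = 2*((Y*r + r**2) + 6)**2 + 45 = 2*((r**2 + Y*r) + 6)**2 + 45 = 2*(6 + r**2 + Y*r)**2 + 45 = 45 + 2*(6 + r**2 + Y*r)**2)
(30890 + (6535/1317 + 15258)) + p(82, -57) = (30890 + (6535/1317 + 15258)) + (45 + 2*(6 + (-57)**2 + 82*(-57))**2) = (30890 + (6535*(1/1317) + 15258)) + (45 + 2*(6 + 3249 - 4674)**2) = (30890 + (6535/1317 + 15258)) + (45 + 2*(-1419)**2) = (30890 + 20101321/1317) + (45 + 2*2013561) = 60783451/1317 + (45 + 4027122) = 60783451/1317 + 4027167 = 5364562390/1317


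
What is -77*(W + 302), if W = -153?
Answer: -11473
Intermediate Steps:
-77*(W + 302) = -77*(-153 + 302) = -77*149 = -11473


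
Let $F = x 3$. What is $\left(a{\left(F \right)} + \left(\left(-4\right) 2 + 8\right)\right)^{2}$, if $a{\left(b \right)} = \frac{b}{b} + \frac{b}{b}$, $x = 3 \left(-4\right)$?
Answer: $4$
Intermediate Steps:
$x = -12$
$F = -36$ ($F = \left(-12\right) 3 = -36$)
$a{\left(b \right)} = 2$ ($a{\left(b \right)} = 1 + 1 = 2$)
$\left(a{\left(F \right)} + \left(\left(-4\right) 2 + 8\right)\right)^{2} = \left(2 + \left(\left(-4\right) 2 + 8\right)\right)^{2} = \left(2 + \left(-8 + 8\right)\right)^{2} = \left(2 + 0\right)^{2} = 2^{2} = 4$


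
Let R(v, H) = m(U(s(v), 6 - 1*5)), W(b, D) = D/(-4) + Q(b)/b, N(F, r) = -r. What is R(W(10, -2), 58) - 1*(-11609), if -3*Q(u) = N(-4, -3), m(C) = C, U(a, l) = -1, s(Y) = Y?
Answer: 11608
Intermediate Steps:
Q(u) = -1 (Q(u) = -(-1)*(-3)/3 = -⅓*3 = -1)
W(b, D) = -1/b - D/4 (W(b, D) = D/(-4) - 1/b = D*(-¼) - 1/b = -D/4 - 1/b = -1/b - D/4)
R(v, H) = -1
R(W(10, -2), 58) - 1*(-11609) = -1 - 1*(-11609) = -1 + 11609 = 11608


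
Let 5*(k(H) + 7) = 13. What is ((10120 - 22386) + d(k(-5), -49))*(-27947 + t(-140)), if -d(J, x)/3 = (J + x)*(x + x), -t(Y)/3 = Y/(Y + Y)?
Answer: 3907982858/5 ≈ 7.8160e+8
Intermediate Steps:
t(Y) = -3/2 (t(Y) = -3*Y/(Y + Y) = -3*Y/(2*Y) = -3*Y*1/(2*Y) = -3*½ = -3/2)
k(H) = -22/5 (k(H) = -7 + (⅕)*13 = -7 + 13/5 = -22/5)
d(J, x) = -6*x*(J + x) (d(J, x) = -3*(J + x)*(x + x) = -3*(J + x)*2*x = -6*x*(J + x))
((10120 - 22386) + d(k(-5), -49))*(-27947 + t(-140)) = ((10120 - 22386) - 6*(-49)*(-22/5 - 49))*(-27947 - 3/2) = (-12266 - 6*(-49)*(-267/5))*(-55897/2) = (-12266 - 78498/5)*(-55897/2) = -139828/5*(-55897/2) = 3907982858/5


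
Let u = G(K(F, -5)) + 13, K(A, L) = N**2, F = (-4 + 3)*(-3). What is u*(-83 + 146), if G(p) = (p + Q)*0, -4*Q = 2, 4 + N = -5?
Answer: 819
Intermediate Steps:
N = -9 (N = -4 - 5 = -9)
Q = -1/2 (Q = -1/4*2 = -1/2 ≈ -0.50000)
F = 3 (F = -1*(-3) = 3)
K(A, L) = 81 (K(A, L) = (-9)**2 = 81)
G(p) = 0 (G(p) = (p - 1/2)*0 = (-1/2 + p)*0 = 0)
u = 13 (u = 0 + 13 = 13)
u*(-83 + 146) = 13*(-83 + 146) = 13*63 = 819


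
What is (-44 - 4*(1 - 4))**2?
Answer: 1024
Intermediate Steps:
(-44 - 4*(1 - 4))**2 = (-44 - 4*(-3))**2 = (-44 + 12)**2 = (-32)**2 = 1024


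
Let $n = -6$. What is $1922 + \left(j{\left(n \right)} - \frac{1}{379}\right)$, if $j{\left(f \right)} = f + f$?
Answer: $\frac{723889}{379} \approx 1910.0$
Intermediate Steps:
$j{\left(f \right)} = 2 f$
$1922 + \left(j{\left(n \right)} - \frac{1}{379}\right) = 1922 + \left(2 \left(-6\right) - \frac{1}{379}\right) = 1922 - \frac{4549}{379} = \frac{723889}{379}$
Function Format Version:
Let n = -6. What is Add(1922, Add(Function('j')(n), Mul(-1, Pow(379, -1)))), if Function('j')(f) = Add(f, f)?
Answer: Rational(723889, 379) ≈ 1910.0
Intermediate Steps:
Function('j')(f) = Mul(2, f)
Add(1922, Add(Function('j')(n), Mul(-1, Pow(379, -1)))) = Add(1922, Add(Mul(2, -6), Mul(-1, Pow(379, -1)))) = Add(1922, Add(-12, Mul(-1, Rational(1, 379)))) = Add(1922, Add(-12, Rational(-1, 379))) = Add(1922, Rational(-4549, 379)) = Rational(723889, 379)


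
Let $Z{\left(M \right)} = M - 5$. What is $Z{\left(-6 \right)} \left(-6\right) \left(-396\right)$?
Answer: $-26136$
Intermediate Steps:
$Z{\left(M \right)} = -5 + M$
$Z{\left(-6 \right)} \left(-6\right) \left(-396\right) = \left(-5 - 6\right) \left(-6\right) \left(-396\right) = \left(-11\right) \left(-6\right) \left(-396\right) = 66 \left(-396\right) = -26136$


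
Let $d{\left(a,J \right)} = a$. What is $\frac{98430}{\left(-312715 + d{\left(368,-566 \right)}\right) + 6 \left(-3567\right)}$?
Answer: $- \frac{98430}{333749} \approx -0.29492$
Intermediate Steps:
$\frac{98430}{\left(-312715 + d{\left(368,-566 \right)}\right) + 6 \left(-3567\right)} = \frac{98430}{\left(-312715 + 368\right) + 6 \left(-3567\right)} = \frac{98430}{-312347 - 21402} = \frac{98430}{-333749} = 98430 \left(- \frac{1}{333749}\right) = - \frac{98430}{333749}$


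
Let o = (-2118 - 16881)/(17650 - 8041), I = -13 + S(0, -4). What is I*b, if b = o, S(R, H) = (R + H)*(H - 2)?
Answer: -69663/3203 ≈ -21.749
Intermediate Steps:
S(R, H) = (-2 + H)*(H + R) (S(R, H) = (H + R)*(-2 + H) = (-2 + H)*(H + R))
I = 11 (I = -13 + ((-4)**2 - 2*(-4) - 2*0 - 4*0) = -13 + (16 + 8 + 0 + 0) = -13 + 24 = 11)
o = -6333/3203 (o = -18999/9609 = -18999*1/9609 = -6333/3203 ≈ -1.9772)
b = -6333/3203 ≈ -1.9772
I*b = 11*(-6333/3203) = -69663/3203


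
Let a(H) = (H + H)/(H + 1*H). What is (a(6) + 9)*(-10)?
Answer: -100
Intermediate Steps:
a(H) = 1 (a(H) = (2*H)/(H + H) = (2*H)/((2*H)) = (2*H)*(1/(2*H)) = 1)
(a(6) + 9)*(-10) = (1 + 9)*(-10) = 10*(-10) = -100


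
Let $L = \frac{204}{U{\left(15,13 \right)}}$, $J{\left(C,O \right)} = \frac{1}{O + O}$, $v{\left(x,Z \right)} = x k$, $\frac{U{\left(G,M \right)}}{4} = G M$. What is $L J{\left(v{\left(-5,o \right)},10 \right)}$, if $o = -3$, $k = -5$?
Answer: $\frac{17}{1300} \approx 0.013077$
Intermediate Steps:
$U{\left(G,M \right)} = 4 G M$
$v{\left(x,Z \right)} = - 5 x$ ($v{\left(x,Z \right)} = x \left(-5\right) = - 5 x$)
$J{\left(C,O \right)} = \frac{1}{2 O}$
$L = \frac{17}{65}$ ($L = \frac{204}{4 \cdot 15 \cdot 13} = \frac{204}{780} = 204 \cdot \frac{1}{780} = \frac{17}{65} \approx 0.26154$)
$L J{\left(v{\left(-5,o \right)},10 \right)} = \frac{17 \frac{1}{2 \cdot 10}}{65} = \frac{17 \cdot \frac{1}{2} \cdot \frac{1}{10}}{65} = \frac{17}{65} \cdot \frac{1}{20} = \frac{17}{1300}$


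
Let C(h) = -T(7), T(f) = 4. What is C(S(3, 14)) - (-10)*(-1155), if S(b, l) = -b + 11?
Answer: -11554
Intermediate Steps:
S(b, l) = 11 - b
C(h) = -4 (C(h) = -1*4 = -4)
C(S(3, 14)) - (-10)*(-1155) = -4 - (-10)*(-1155) = -4 - 1*11550 = -4 - 11550 = -11554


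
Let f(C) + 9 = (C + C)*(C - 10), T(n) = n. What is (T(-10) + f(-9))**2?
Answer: 104329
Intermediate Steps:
f(C) = -9 + 2*C*(-10 + C) (f(C) = -9 + (C + C)*(C - 10) = -9 + (2*C)*(-10 + C) = -9 + 2*C*(-10 + C))
(T(-10) + f(-9))**2 = (-10 + (-9 - 20*(-9) + 2*(-9)**2))**2 = (-10 + (-9 + 180 + 2*81))**2 = (-10 + (-9 + 180 + 162))**2 = (-10 + 333)**2 = 323**2 = 104329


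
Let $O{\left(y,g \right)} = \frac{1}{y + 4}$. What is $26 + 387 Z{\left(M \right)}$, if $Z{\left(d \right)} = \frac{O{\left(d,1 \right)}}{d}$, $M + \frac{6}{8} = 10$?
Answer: $\frac{57178}{1961} \approx 29.158$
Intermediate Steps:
$M = \frac{37}{4}$ ($M = - \frac{3}{4} + 10 = \frac{37}{4} \approx 9.25$)
$O{\left(y,g \right)} = \frac{1}{4 + y}$
$Z{\left(d \right)} = \frac{1}{d \left(4 + d\right)}$ ($Z{\left(d \right)} = \frac{1}{\left(4 + d\right) d} = \frac{1}{d \left(4 + d\right)}$)
$26 + 387 Z{\left(M \right)} = 26 + 387 \frac{1}{\frac{37}{4} \left(4 + \frac{37}{4}\right)} = 26 + 387 \frac{4}{37 \cdot \frac{53}{4}} = 26 + 387 \cdot \frac{4}{37} \cdot \frac{4}{53} = 26 + 387 \cdot \frac{16}{1961} = 26 + \frac{6192}{1961} = \frac{57178}{1961}$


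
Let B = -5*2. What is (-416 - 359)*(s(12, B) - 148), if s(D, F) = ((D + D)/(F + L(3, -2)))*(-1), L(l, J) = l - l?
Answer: 112840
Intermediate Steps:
L(l, J) = 0
B = -10
s(D, F) = -2*D/F (s(D, F) = ((D + D)/(F + 0))*(-1) = ((2*D)/F)*(-1) = (2*D/F)*(-1) = -2*D/F)
(-416 - 359)*(s(12, B) - 148) = (-416 - 359)*(-2*12/(-10) - 148) = -775*(-2*12*(-⅒) - 148) = -775*(12/5 - 148) = -775*(-728/5) = 112840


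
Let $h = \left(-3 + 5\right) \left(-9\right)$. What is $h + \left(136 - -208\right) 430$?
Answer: $147902$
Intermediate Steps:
$h = -18$ ($h = 2 \left(-9\right) = -18$)
$h + \left(136 - -208\right) 430 = -18 + \left(136 - -208\right) 430 = -18 + \left(136 + 208\right) 430 = -18 + 344 \cdot 430 = -18 + 147920 = 147902$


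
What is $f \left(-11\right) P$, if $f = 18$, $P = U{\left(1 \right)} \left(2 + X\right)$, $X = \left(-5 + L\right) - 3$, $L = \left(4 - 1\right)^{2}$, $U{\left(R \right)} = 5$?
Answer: $-2970$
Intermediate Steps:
$L = 9$ ($L = 3^{2} = 9$)
$X = 1$ ($X = \left(-5 + 9\right) - 3 = 4 - 3 = 1$)
$P = 15$ ($P = 5 \left(2 + 1\right) = 5 \cdot 3 = 15$)
$f \left(-11\right) P = 18 \left(-11\right) 15 = \left(-198\right) 15 = -2970$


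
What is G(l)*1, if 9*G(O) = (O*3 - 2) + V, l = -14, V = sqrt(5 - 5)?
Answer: -44/9 ≈ -4.8889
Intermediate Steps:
V = 0 (V = sqrt(0) = 0)
G(O) = -2/9 + O/3 (G(O) = ((O*3 - 2) + 0)/9 = ((3*O - 2) + 0)/9 = ((-2 + 3*O) + 0)/9 = (-2 + 3*O)/9 = -2/9 + O/3)
G(l)*1 = (-2/9 + (1/3)*(-14))*1 = (-2/9 - 14/3)*1 = -44/9*1 = -44/9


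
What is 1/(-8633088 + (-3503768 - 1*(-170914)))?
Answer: -1/11965942 ≈ -8.3571e-8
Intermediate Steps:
1/(-8633088 + (-3503768 - 1*(-170914))) = 1/(-8633088 + (-3503768 + 170914)) = 1/(-8633088 - 3332854) = 1/(-11965942) = -1/11965942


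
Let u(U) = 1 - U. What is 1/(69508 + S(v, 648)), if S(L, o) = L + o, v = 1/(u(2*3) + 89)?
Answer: 84/5893105 ≈ 1.4254e-5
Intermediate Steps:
v = 1/84 (v = 1/((1 - 2*3) + 89) = 1/((1 - 1*6) + 89) = 1/((1 - 6) + 89) = 1/(-5 + 89) = 1/84 ≈ 0.011905)
1/(69508 + S(v, 648)) = 1/(69508 + (1/84 + 648)) = 1/(69508 + 54433/84) = 1/(5893105/84) = 84/5893105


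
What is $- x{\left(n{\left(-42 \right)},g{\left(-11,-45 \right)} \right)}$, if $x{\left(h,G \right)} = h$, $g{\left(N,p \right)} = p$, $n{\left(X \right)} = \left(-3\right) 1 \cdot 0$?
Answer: $0$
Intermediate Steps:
$n{\left(X \right)} = 0$ ($n{\left(X \right)} = \left(-3\right) 0 = 0$)
$- x{\left(n{\left(-42 \right)},g{\left(-11,-45 \right)} \right)} = \left(-1\right) 0 = 0$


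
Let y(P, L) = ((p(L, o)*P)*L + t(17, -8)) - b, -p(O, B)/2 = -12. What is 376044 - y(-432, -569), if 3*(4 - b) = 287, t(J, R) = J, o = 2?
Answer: -16570370/3 ≈ -5.5235e+6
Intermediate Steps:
p(O, B) = 24 (p(O, B) = -2*(-12) = 24)
b = -275/3 (b = 4 - 1/3*287 = 4 - 287/3 = -275/3 ≈ -91.667)
y(P, L) = 326/3 + 24*L*P (y(P, L) = ((24*P)*L + 17) - 1*(-275/3) = (24*L*P + 17) + 275/3 = (17 + 24*L*P) + 275/3 = 326/3 + 24*L*P)
376044 - y(-432, -569) = 376044 - (326/3 + 24*(-569)*(-432)) = 376044 - (326/3 + 5899392) = 376044 - 1*17698502/3 = 376044 - 17698502/3 = -16570370/3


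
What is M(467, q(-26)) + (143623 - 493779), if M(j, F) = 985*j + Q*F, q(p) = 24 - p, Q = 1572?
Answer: 188439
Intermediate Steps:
M(j, F) = 985*j + 1572*F
M(467, q(-26)) + (143623 - 493779) = (985*467 + 1572*(24 - 1*(-26))) + (143623 - 493779) = (459995 + 1572*(24 + 26)) - 350156 = (459995 + 1572*50) - 350156 = (459995 + 78600) - 350156 = 538595 - 350156 = 188439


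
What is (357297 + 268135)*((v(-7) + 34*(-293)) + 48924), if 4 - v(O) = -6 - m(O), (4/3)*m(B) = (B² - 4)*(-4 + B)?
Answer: 24142144274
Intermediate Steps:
m(B) = 3*(-4 + B)*(-4 + B²)/4 (m(B) = 3*((B² - 4)*(-4 + B))/4 = 3*((-4 + B²)*(-4 + B))/4 = 3*((-4 + B)*(-4 + B²))/4 = 3*(-4 + B)*(-4 + B²)/4)
v(O) = 22 - 3*O - 3*O² + 3*O³/4 (v(O) = 4 - (-6 - (12 - 3*O - 3*O² + 3*O³/4)) = 4 - (-6 + (-12 + 3*O + 3*O² - 3*O³/4)) = 4 - (-18 + 3*O + 3*O² - 3*O³/4) = 4 + (18 - 3*O - 3*O² + 3*O³/4) = 22 - 3*O - 3*O² + 3*O³/4)
(357297 + 268135)*((v(-7) + 34*(-293)) + 48924) = (357297 + 268135)*(((22 - 3*(-7) - 3*(-7)² + (¾)*(-7)³) + 34*(-293)) + 48924) = 625432*(((22 + 21 - 3*49 + (¾)*(-343)) - 9962) + 48924) = 625432*(((22 + 21 - 147 - 1029/4) - 9962) + 48924) = 625432*((-1445/4 - 9962) + 48924) = 625432*(-41293/4 + 48924) = 625432*(154403/4) = 24142144274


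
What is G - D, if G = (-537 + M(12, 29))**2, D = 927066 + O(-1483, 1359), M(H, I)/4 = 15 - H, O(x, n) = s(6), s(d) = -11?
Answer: -651430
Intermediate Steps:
O(x, n) = -11
M(H, I) = 60 - 4*H (M(H, I) = 4*(15 - H) = 60 - 4*H)
D = 927055 (D = 927066 - 11 = 927055)
G = 275625 (G = (-537 + (60 - 4*12))**2 = (-537 + (60 - 48))**2 = (-537 + 12)**2 = (-525)**2 = 275625)
G - D = 275625 - 1*927055 = 275625 - 927055 = -651430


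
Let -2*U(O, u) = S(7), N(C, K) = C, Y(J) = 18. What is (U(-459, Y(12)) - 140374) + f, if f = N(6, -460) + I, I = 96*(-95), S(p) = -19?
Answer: -298957/2 ≈ -1.4948e+5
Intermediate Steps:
I = -9120
U(O, u) = 19/2 (U(O, u) = -½*(-19) = 19/2)
f = -9114 (f = 6 - 9120 = -9114)
(U(-459, Y(12)) - 140374) + f = (19/2 - 140374) - 9114 = -280729/2 - 9114 = -298957/2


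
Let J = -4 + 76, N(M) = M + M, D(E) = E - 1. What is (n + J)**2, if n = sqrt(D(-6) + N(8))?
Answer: 5625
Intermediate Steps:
D(E) = -1 + E
N(M) = 2*M
J = 72
n = 3 (n = sqrt((-1 - 6) + 2*8) = sqrt(-7 + 16) = sqrt(9) = 3)
(n + J)**2 = (3 + 72)**2 = 75**2 = 5625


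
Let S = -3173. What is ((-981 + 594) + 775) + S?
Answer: -2785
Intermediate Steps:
((-981 + 594) + 775) + S = ((-981 + 594) + 775) - 3173 = (-387 + 775) - 3173 = 388 - 3173 = -2785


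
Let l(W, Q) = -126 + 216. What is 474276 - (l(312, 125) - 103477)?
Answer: 577663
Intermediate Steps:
l(W, Q) = 90
474276 - (l(312, 125) - 103477) = 474276 - (90 - 103477) = 474276 - 1*(-103387) = 474276 + 103387 = 577663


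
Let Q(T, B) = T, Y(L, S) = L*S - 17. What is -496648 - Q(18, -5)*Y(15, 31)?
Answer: -504712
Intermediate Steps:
Y(L, S) = -17 + L*S
-496648 - Q(18, -5)*Y(15, 31) = -496648 - 18*(-17 + 15*31) = -496648 - 18*(-17 + 465) = -496648 - 18*448 = -496648 - 1*8064 = -496648 - 8064 = -504712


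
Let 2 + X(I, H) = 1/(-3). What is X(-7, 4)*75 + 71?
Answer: -104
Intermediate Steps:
X(I, H) = -7/3 (X(I, H) = -2 + 1/(-3) = -2 - 1/3 = -7/3)
X(-7, 4)*75 + 71 = -7/3*75 + 71 = -175 + 71 = -104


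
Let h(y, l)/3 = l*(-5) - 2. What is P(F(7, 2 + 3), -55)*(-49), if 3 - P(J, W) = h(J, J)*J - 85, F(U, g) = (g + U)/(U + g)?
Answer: -5341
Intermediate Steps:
h(y, l) = -6 - 15*l (h(y, l) = 3*(l*(-5) - 2) = 3*(-5*l - 2) = 3*(-2 - 5*l) = -6 - 15*l)
F(U, g) = 1 (F(U, g) = (U + g)/(U + g) = 1)
P(J, W) = 88 - J*(-6 - 15*J) (P(J, W) = 3 - ((-6 - 15*J)*J - 85) = 3 - (J*(-6 - 15*J) - 85) = 3 - (-85 + J*(-6 - 15*J)) = 3 + (85 - J*(-6 - 15*J)) = 88 - J*(-6 - 15*J))
P(F(7, 2 + 3), -55)*(-49) = (88 + 3*1*(2 + 5*1))*(-49) = (88 + 3*1*(2 + 5))*(-49) = (88 + 3*1*7)*(-49) = (88 + 21)*(-49) = 109*(-49) = -5341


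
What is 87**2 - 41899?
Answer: -34330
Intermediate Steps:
87**2 - 41899 = 7569 - 41899 = -34330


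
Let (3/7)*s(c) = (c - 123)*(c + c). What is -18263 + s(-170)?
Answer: 642551/3 ≈ 2.1418e+5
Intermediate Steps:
s(c) = 14*c*(-123 + c)/3 (s(c) = 7*((c - 123)*(c + c))/3 = 7*((-123 + c)*(2*c))/3 = 7*(2*c*(-123 + c))/3 = 14*c*(-123 + c)/3)
-18263 + s(-170) = -18263 + (14/3)*(-170)*(-123 - 170) = -18263 + (14/3)*(-170)*(-293) = -18263 + 697340/3 = 642551/3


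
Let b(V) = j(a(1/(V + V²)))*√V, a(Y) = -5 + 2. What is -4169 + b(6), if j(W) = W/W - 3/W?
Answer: -4169 + 2*√6 ≈ -4164.1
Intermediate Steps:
a(Y) = -3
j(W) = 1 - 3/W
b(V) = 2*√V (b(V) = ((-3 - 3)/(-3))*√V = (-⅓*(-6))*√V = 2*√V)
-4169 + b(6) = -4169 + 2*√6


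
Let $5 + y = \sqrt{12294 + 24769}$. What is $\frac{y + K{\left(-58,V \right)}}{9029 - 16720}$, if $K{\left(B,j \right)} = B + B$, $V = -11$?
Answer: $\frac{121}{7691} - \frac{\sqrt{37063}}{7691} \approx -0.0092989$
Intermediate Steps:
$K{\left(B,j \right)} = 2 B$
$y = -5 + \sqrt{37063}$ ($y = -5 + \sqrt{12294 + 24769} = -5 + \sqrt{37063} \approx 187.52$)
$\frac{y + K{\left(-58,V \right)}}{9029 - 16720} = \frac{\left(-5 + \sqrt{37063}\right) + 2 \left(-58\right)}{9029 - 16720} = \frac{\left(-5 + \sqrt{37063}\right) - 116}{-7691} = \left(-121 + \sqrt{37063}\right) \left(- \frac{1}{7691}\right) = \frac{121}{7691} - \frac{\sqrt{37063}}{7691}$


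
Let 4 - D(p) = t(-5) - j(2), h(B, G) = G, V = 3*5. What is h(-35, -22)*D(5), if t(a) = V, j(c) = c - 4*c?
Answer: 374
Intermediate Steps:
j(c) = -3*c
V = 15
t(a) = 15
D(p) = -17 (D(p) = 4 - (15 - (-3)*2) = 4 - (15 - 1*(-6)) = 4 - (15 + 6) = 4 - 1*21 = 4 - 21 = -17)
h(-35, -22)*D(5) = -22*(-17) = 374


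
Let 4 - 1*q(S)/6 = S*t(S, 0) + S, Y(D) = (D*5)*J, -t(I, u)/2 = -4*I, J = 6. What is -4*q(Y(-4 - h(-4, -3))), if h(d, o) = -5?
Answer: 173424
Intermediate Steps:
t(I, u) = 8*I (t(I, u) = -(-8)*I = 8*I)
Y(D) = 30*D (Y(D) = (D*5)*6 = (5*D)*6 = 30*D)
q(S) = 24 - 48*S² - 6*S (q(S) = 24 - 6*(S*(8*S) + S) = 24 - 6*(8*S² + S) = 24 - 6*(S + 8*S²) = 24 + (-48*S² - 6*S) = 24 - 48*S² - 6*S)
-4*q(Y(-4 - h(-4, -3))) = -4*(24 - 48*900*(-4 - 1*(-5))² - 180*(-4 - 1*(-5))) = -4*(24 - 48*900*(-4 + 5)² - 180*(-4 + 5)) = -4*(24 - 48*(30*1)² - 180) = -4*(24 - 48*30² - 6*30) = -4*(24 - 48*900 - 180) = -4*(24 - 43200 - 180) = -4*(-43356) = 173424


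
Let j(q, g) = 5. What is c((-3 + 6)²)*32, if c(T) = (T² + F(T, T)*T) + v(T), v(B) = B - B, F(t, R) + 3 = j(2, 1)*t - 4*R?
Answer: 4320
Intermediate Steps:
F(t, R) = -3 - 4*R + 5*t (F(t, R) = -3 + (5*t - 4*R) = -3 + (-4*R + 5*t) = -3 - 4*R + 5*t)
v(B) = 0
c(T) = T² + T*(-3 + T) (c(T) = (T² + (-3 - 4*T + 5*T)*T) + 0 = (T² + (-3 + T)*T) + 0 = (T² + T*(-3 + T)) + 0 = T² + T*(-3 + T))
c((-3 + 6)²)*32 = ((-3 + 6)²*(-3 + 2*(-3 + 6)²))*32 = (3²*(-3 + 2*3²))*32 = (9*(-3 + 2*9))*32 = (9*(-3 + 18))*32 = (9*15)*32 = 135*32 = 4320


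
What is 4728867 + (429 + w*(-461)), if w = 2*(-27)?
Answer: 4754190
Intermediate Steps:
w = -54
4728867 + (429 + w*(-461)) = 4728867 + (429 - 54*(-461)) = 4728867 + (429 + 24894) = 4728867 + 25323 = 4754190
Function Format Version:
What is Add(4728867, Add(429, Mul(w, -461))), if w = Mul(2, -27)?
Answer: 4754190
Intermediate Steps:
w = -54
Add(4728867, Add(429, Mul(w, -461))) = Add(4728867, Add(429, Mul(-54, -461))) = Add(4728867, Add(429, 24894)) = Add(4728867, 25323) = 4754190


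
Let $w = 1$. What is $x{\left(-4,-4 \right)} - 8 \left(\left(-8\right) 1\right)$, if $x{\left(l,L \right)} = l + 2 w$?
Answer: $62$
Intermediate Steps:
$x{\left(l,L \right)} = 2 + l$ ($x{\left(l,L \right)} = l + 2 \cdot 1 = l + 2 = 2 + l$)
$x{\left(-4,-4 \right)} - 8 \left(\left(-8\right) 1\right) = \left(2 - 4\right) - 8 \left(\left(-8\right) 1\right) = -2 - -64 = -2 + 64 = 62$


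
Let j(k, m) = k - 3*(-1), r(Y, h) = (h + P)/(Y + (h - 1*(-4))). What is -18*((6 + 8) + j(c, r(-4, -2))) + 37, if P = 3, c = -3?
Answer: -215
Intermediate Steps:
r(Y, h) = (3 + h)/(4 + Y + h) (r(Y, h) = (h + 3)/(Y + (h - 1*(-4))) = (3 + h)/(Y + (h + 4)) = (3 + h)/(Y + (4 + h)) = (3 + h)/(4 + Y + h))
j(k, m) = 3 + k (j(k, m) = k + 3 = 3 + k)
-18*((6 + 8) + j(c, r(-4, -2))) + 37 = -18*((6 + 8) + (3 - 3)) + 37 = -18*(14 + 0) + 37 = -18*14 + 37 = -252 + 37 = -215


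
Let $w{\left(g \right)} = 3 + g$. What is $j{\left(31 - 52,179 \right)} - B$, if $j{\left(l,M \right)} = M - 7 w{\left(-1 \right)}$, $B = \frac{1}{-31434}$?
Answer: $\frac{5186611}{31434} \approx 165.0$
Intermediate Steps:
$B = - \frac{1}{31434} \approx -3.1813 \cdot 10^{-5}$
$j{\left(l,M \right)} = -14 + M$ ($j{\left(l,M \right)} = M - 7 \left(3 - 1\right) = M - 14 = -14 + M$)
$j{\left(31 - 52,179 \right)} - B = \left(-14 + 179\right) - - \frac{1}{31434} = 165 + \frac{1}{31434} = \frac{5186611}{31434}$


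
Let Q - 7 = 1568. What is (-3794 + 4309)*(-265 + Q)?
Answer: 674650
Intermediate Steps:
Q = 1575 (Q = 7 + 1568 = 1575)
(-3794 + 4309)*(-265 + Q) = (-3794 + 4309)*(-265 + 1575) = 515*1310 = 674650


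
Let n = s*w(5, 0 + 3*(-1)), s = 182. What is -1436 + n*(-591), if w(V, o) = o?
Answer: 321250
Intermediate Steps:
n = -546 (n = 182*(0 + 3*(-1)) = 182*(0 - 3) = 182*(-3) = -546)
-1436 + n*(-591) = -1436 - 546*(-591) = -1436 + 322686 = 321250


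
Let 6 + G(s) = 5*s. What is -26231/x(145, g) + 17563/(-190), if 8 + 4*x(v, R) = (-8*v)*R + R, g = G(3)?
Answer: -163404597/1983410 ≈ -82.386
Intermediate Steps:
G(s) = -6 + 5*s
g = 9 (g = -6 + 5*3 = -6 + 15 = 9)
x(v, R) = -2 + R/4 - 2*R*v (x(v, R) = -2 + ((-8*v)*R + R)/4 = -2 + (-8*R*v + R)/4 = -2 + (R - 8*R*v)/4 = -2 + (R/4 - 2*R*v) = -2 + R/4 - 2*R*v)
-26231/x(145, g) + 17563/(-190) = -26231/(-2 + (¼)*9 - 2*9*145) + 17563/(-190) = -26231/(-2 + 9/4 - 2610) + 17563*(-1/190) = -26231/(-10439/4) - 17563/190 = -26231*(-4/10439) - 17563/190 = 104924/10439 - 17563/190 = -163404597/1983410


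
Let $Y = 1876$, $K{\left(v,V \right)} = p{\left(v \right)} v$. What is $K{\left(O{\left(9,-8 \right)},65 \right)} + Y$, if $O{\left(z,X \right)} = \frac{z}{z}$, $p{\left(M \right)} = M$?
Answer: $1877$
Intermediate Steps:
$O{\left(z,X \right)} = 1$
$K{\left(v,V \right)} = v^{2}$ ($K{\left(v,V \right)} = v v = v^{2}$)
$K{\left(O{\left(9,-8 \right)},65 \right)} + Y = 1^{2} + 1876 = 1 + 1876 = 1877$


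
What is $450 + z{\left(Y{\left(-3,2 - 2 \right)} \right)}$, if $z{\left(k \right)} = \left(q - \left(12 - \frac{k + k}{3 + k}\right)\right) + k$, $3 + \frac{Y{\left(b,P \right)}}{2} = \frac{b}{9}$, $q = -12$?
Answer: $\frac{13958}{33} \approx 422.97$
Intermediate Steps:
$Y{\left(b,P \right)} = -6 + \frac{2 b}{9}$ ($Y{\left(b,P \right)} = -6 + 2 \frac{b}{9} = -6 + \frac{2 b}{9}$)
$z{\left(k \right)} = -24 + k + \frac{2 k}{3 + k}$ ($z{\left(k \right)} = \left(-12 - \left(12 - \frac{k + k}{3 + k}\right)\right) + k = \left(-12 + \left(\frac{2 k}{3 + k} - 12\right)\right) + k = \left(-12 + \left(-12 + \frac{2 k}{3 + k}\right)\right) + k = \left(-24 + \frac{2 k}{3 + k}\right) + k = -24 + k + \frac{2 k}{3 + k}$)
$450 + z{\left(Y{\left(-3,2 - 2 \right)} \right)} = 450 + \frac{-72 + \left(-6 + \frac{2}{9} \left(-3\right)\right)^{2} - 19 \left(-6 + \frac{2}{9} \left(-3\right)\right)}{3 + \left(-6 + \frac{2}{9} \left(-3\right)\right)} = 450 + \frac{-72 + \left(-6 - \frac{2}{3}\right)^{2} - 19 \left(-6 - \frac{2}{3}\right)}{3 - \frac{20}{3}} = 450 + \frac{-72 + \left(- \frac{20}{3}\right)^{2} - - \frac{380}{3}}{3 - \frac{20}{3}} = 450 + \frac{-72 + \frac{400}{9} + \frac{380}{3}}{- \frac{11}{3}} = 450 - \frac{892}{33} = \frac{13958}{33}$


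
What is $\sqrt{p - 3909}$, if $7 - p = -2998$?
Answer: $2 i \sqrt{226} \approx 30.067 i$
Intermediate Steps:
$p = 3005$ ($p = 7 - -2998 = 7 + 2998 = 3005$)
$\sqrt{p - 3909} = \sqrt{3005 - 3909} = \sqrt{-904} = 2 i \sqrt{226}$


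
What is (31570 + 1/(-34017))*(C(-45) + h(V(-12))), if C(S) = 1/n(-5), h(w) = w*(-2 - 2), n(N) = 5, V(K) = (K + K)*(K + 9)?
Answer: -1545366115471/170085 ≈ -9.0858e+6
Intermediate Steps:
V(K) = 2*K*(9 + K) (V(K) = (2*K)*(9 + K) = 2*K*(9 + K))
h(w) = -4*w (h(w) = w*(-4) = -4*w)
C(S) = ⅕ (C(S) = 1/5 = ⅕)
(31570 + 1/(-34017))*(C(-45) + h(V(-12))) = (31570 + 1/(-34017))*(⅕ - 8*(-12)*(9 - 12)) = (31570 - 1/34017)*(⅕ - 8*(-12)*(-3)) = 1073916689*(⅕ - 4*72)/34017 = 1073916689*(⅕ - 288)/34017 = (1073916689/34017)*(-1439/5) = -1545366115471/170085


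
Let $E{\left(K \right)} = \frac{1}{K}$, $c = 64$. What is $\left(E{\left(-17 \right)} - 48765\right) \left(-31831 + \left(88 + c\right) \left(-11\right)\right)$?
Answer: $\frac{27774188018}{17} \approx 1.6338 \cdot 10^{9}$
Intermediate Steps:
$\left(E{\left(-17 \right)} - 48765\right) \left(-31831 + \left(88 + c\right) \left(-11\right)\right) = \left(\frac{1}{-17} - 48765\right) \left(-31831 + \left(88 + 64\right) \left(-11\right)\right) = \left(- \frac{1}{17} - 48765\right) \left(-31831 + 152 \left(-11\right)\right) = - \frac{829006 \left(-31831 - 1672\right)}{17} = \left(- \frac{829006}{17}\right) \left(-33503\right) = \frac{27774188018}{17}$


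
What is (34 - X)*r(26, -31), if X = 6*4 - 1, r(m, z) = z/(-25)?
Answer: 341/25 ≈ 13.640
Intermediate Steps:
r(m, z) = -z/25 (r(m, z) = z*(-1/25) = -z/25)
X = 23 (X = 24 - 1 = 23)
(34 - X)*r(26, -31) = (34 - 1*23)*(-1/25*(-31)) = (34 - 23)*(31/25) = 11*(31/25) = 341/25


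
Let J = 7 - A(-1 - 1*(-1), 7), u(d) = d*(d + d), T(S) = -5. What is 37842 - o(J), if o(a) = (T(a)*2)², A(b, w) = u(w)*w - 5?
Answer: 37742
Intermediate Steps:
u(d) = 2*d² (u(d) = d*(2*d) = 2*d²)
A(b, w) = -5 + 2*w³ (A(b, w) = (2*w²)*w - 5 = 2*w³ - 5 = -5 + 2*w³)
J = -674 (J = 7 - (-5 + 2*7³) = 7 - (-5 + 2*343) = 7 - (-5 + 686) = 7 - 1*681 = 7 - 681 = -674)
o(a) = 100 (o(a) = (-5*2)² = (-10)² = 100)
37842 - o(J) = 37842 - 1*100 = 37842 - 100 = 37742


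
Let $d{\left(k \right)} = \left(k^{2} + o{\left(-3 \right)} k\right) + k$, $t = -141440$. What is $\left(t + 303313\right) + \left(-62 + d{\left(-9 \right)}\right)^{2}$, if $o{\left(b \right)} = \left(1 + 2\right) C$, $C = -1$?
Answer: $163242$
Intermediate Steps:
$o{\left(b \right)} = -3$ ($o{\left(b \right)} = \left(1 + 2\right) \left(-1\right) = 3 \left(-1\right) = -3$)
$d{\left(k \right)} = k^{2} - 2 k$ ($d{\left(k \right)} = \left(k^{2} - 3 k\right) + k = k^{2} - 2 k$)
$\left(t + 303313\right) + \left(-62 + d{\left(-9 \right)}\right)^{2} = \left(-141440 + 303313\right) + \left(-62 - 9 \left(-2 - 9\right)\right)^{2} = 161873 + \left(-62 - -99\right)^{2} = 161873 + \left(-62 + 99\right)^{2} = 161873 + 37^{2} = 161873 + 1369 = 163242$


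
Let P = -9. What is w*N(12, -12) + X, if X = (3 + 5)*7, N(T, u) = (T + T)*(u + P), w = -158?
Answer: 79688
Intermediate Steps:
N(T, u) = 2*T*(-9 + u) (N(T, u) = (T + T)*(u - 9) = (2*T)*(-9 + u) = 2*T*(-9 + u))
X = 56 (X = 8*7 = 56)
w*N(12, -12) + X = -316*12*(-9 - 12) + 56 = -316*12*(-21) + 56 = -158*(-504) + 56 = 79632 + 56 = 79688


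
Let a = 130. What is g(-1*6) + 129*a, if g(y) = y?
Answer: 16764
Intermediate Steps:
g(-1*6) + 129*a = -1*6 + 129*130 = -6 + 16770 = 16764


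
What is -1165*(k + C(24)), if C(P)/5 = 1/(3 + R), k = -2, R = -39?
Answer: 89705/36 ≈ 2491.8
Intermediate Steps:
C(P) = -5/36 (C(P) = 5/(3 - 39) = 5/(-36) = 5*(-1/36) = -5/36)
-1165*(k + C(24)) = -1165*(-2 - 5/36) = -1165*(-77/36) = 89705/36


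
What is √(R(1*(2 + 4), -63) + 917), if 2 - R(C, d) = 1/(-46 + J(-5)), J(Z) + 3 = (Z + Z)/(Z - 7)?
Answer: √265597/17 ≈ 30.315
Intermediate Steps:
J(Z) = -3 + 2*Z/(-7 + Z) (J(Z) = -3 + (Z + Z)/(Z - 7) = -3 + (2*Z)/(-7 + Z) = -3 + 2*Z/(-7 + Z))
R(C, d) = 584/289 (R(C, d) = 2 - 1/(-46 + (21 - 1*(-5))/(-7 - 5)) = 2 - 1/(-46 + (21 + 5)/(-12)) = 2 - 1/(-46 - 1/12*26) = 2 - 1/(-46 - 13/6) = 2 - 1/(-289/6) = 2 - 1*(-6/289) = 2 + 6/289 = 584/289)
√(R(1*(2 + 4), -63) + 917) = √(584/289 + 917) = √(265597/289) = √265597/17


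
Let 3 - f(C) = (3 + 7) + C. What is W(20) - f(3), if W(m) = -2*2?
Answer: 6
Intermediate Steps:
f(C) = -7 - C (f(C) = 3 - ((3 + 7) + C) = 3 - (10 + C) = 3 + (-10 - C) = -7 - C)
W(m) = -4
W(20) - f(3) = -4 - (-7 - 1*3) = -4 - (-7 - 3) = -4 - 1*(-10) = -4 + 10 = 6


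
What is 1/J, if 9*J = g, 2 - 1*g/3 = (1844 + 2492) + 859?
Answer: -1/1731 ≈ -0.00057770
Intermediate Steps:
g = -15579 (g = 6 - 3*((1844 + 2492) + 859) = 6 - 3*(4336 + 859) = 6 - 3*5195 = 6 - 15585 = -15579)
J = -1731 (J = (⅑)*(-15579) = -1731)
1/J = 1/(-1731) = -1/1731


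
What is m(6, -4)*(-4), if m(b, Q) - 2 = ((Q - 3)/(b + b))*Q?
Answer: -52/3 ≈ -17.333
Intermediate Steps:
m(b, Q) = 2 + Q*(-3 + Q)/(2*b) (m(b, Q) = 2 + ((Q - 3)/(b + b))*Q = 2 + ((-3 + Q)/((2*b)))*Q = 2 + ((-3 + Q)*(1/(2*b)))*Q = 2 + ((-3 + Q)/(2*b))*Q = 2 + Q*(-3 + Q)/(2*b))
m(6, -4)*(-4) = ((½)*((-4)² - 3*(-4) + 4*6)/6)*(-4) = ((½)*(⅙)*(16 + 12 + 24))*(-4) = ((½)*(⅙)*52)*(-4) = (13/3)*(-4) = -52/3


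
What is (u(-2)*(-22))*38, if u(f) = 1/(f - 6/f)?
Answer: -836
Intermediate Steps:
(u(-2)*(-22))*38 = (-2/(-6 + (-2)**2)*(-22))*38 = (-2/(-6 + 4)*(-22))*38 = (-2/(-2)*(-22))*38 = (-2*(-1/2)*(-22))*38 = (1*(-22))*38 = -22*38 = -836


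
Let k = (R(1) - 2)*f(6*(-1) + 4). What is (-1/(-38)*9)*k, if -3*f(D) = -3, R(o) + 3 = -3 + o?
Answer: -63/38 ≈ -1.6579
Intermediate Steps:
R(o) = -6 + o (R(o) = -3 + (-3 + o) = -6 + o)
f(D) = 1 (f(D) = -1/3*(-3) = 1)
k = -7 (k = ((-6 + 1) - 2)*1 = (-5 - 2)*1 = -7*1 = -7)
(-1/(-38)*9)*k = (-1/(-38)*9)*(-7) = (-1*(-1/38)*9)*(-7) = ((1/38)*9)*(-7) = (9/38)*(-7) = -63/38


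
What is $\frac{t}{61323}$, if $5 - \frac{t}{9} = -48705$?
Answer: $\frac{146130}{20441} \approx 7.1489$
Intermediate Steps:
$t = 438390$ ($t = 45 - -438345 = 45 + 438345 = 438390$)
$\frac{t}{61323} = \frac{438390}{61323} = 438390 \cdot \frac{1}{61323} = \frac{146130}{20441}$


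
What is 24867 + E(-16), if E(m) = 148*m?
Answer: 22499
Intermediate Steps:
24867 + E(-16) = 24867 + 148*(-16) = 24867 - 2368 = 22499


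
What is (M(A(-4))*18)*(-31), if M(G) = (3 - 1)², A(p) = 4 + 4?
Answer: -2232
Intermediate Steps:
A(p) = 8
M(G) = 4 (M(G) = 2² = 4)
(M(A(-4))*18)*(-31) = (4*18)*(-31) = 72*(-31) = -2232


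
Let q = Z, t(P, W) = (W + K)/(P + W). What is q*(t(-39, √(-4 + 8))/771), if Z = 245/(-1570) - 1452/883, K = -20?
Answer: -1497585/1318242179 ≈ -0.0011360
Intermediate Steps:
Z = -499195/277262 (Z = 245*(-1/1570) - 1452*1/883 = -49/314 - 1452/883 = -499195/277262 ≈ -1.8004)
t(P, W) = (-20 + W)/(P + W) (t(P, W) = (W - 20)/(P + W) = (-20 + W)/(P + W))
q = -499195/277262 ≈ -1.8004
q*(t(-39, √(-4 + 8))/771) = -499195*(-20 + √(-4 + 8))/(-39 + √(-4 + 8))/(277262*771) = -499195*(-20 + √4)/(-39 + √4)/(277262*771) = -499195*(-20 + 2)/(-39 + 2)/(277262*771) = -499195*-18/(-37)/(277262*771) = -499195*(-1/37*(-18))/(277262*771) = -4492755/(5129347*771) = -499195/277262*6/9509 = -1497585/1318242179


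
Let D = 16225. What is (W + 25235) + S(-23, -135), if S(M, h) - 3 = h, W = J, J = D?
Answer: 41328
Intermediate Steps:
J = 16225
W = 16225
S(M, h) = 3 + h
(W + 25235) + S(-23, -135) = (16225 + 25235) + (3 - 135) = 41460 - 132 = 41328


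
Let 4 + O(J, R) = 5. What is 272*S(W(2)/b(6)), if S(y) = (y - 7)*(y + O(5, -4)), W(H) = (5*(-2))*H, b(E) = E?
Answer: 59024/9 ≈ 6558.2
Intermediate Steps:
O(J, R) = 1 (O(J, R) = -4 + 5 = 1)
W(H) = -10*H
S(y) = (1 + y)*(-7 + y) (S(y) = (y - 7)*(y + 1) = (-7 + y)*(1 + y) = (1 + y)*(-7 + y))
272*S(W(2)/b(6)) = 272*(-7 + (-10*2/6)**2 - 6*(-10*2)/6) = 272*(-7 + (-20*1/6)**2 - (-120)/6) = 272*(-7 + (-10/3)**2 - 6*(-10/3)) = 272*(-7 + 100/9 + 20) = 272*(217/9) = 59024/9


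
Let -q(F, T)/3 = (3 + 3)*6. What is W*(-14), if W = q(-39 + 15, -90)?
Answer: 1512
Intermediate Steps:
q(F, T) = -108 (q(F, T) = -3*(3 + 3)*6 = -18*6 = -3*36 = -108)
W = -108
W*(-14) = -108*(-14) = 1512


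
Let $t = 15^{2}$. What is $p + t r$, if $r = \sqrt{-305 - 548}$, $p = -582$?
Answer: $-582 + 225 i \sqrt{853} \approx -582.0 + 6571.4 i$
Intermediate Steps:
$t = 225$
$r = i \sqrt{853}$ ($r = \sqrt{-853} = i \sqrt{853} \approx 29.206 i$)
$p + t r = -582 + 225 i \sqrt{853}$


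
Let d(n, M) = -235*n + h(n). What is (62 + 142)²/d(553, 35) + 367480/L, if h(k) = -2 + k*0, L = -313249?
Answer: -20264256248/13569633431 ≈ -1.4934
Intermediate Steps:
h(k) = -2 (h(k) = -2 + 0 = -2)
d(n, M) = -2 - 235*n (d(n, M) = -235*n - 2 = -2 - 235*n)
(62 + 142)²/d(553, 35) + 367480/L = (62 + 142)²/(-2 - 235*553) + 367480/(-313249) = 204²/(-2 - 129955) + 367480*(-1/313249) = 41616/(-129957) - 367480/313249 = 41616*(-1/129957) - 367480/313249 = -13872/43319 - 367480/313249 = -20264256248/13569633431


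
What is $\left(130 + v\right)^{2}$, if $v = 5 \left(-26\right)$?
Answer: $0$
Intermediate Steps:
$v = -130$
$\left(130 + v\right)^{2} = \left(130 - 130\right)^{2} = 0^{2} = 0$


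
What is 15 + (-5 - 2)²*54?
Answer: 2661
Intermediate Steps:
15 + (-5 - 2)²*54 = 15 + (-7)²*54 = 15 + 49*54 = 15 + 2646 = 2661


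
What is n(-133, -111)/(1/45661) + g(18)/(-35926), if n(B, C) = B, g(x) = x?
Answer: -109087736228/17963 ≈ -6.0729e+6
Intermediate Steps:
n(-133, -111)/(1/45661) + g(18)/(-35926) = -133/(1/45661) + 18/(-35926) = -133/1/45661 + 18*(-1/35926) = -133*45661 - 9/17963 = -6072913 - 9/17963 = -109087736228/17963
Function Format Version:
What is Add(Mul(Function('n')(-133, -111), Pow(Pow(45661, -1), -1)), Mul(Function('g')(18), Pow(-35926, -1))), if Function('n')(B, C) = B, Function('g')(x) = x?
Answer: Rational(-109087736228, 17963) ≈ -6.0729e+6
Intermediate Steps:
Add(Mul(Function('n')(-133, -111), Pow(Pow(45661, -1), -1)), Mul(Function('g')(18), Pow(-35926, -1))) = Add(Mul(-133, Pow(Pow(45661, -1), -1)), Mul(18, Pow(-35926, -1))) = Add(Mul(-133, Pow(Rational(1, 45661), -1)), Mul(18, Rational(-1, 35926))) = Add(Mul(-133, 45661), Rational(-9, 17963)) = Add(-6072913, Rational(-9, 17963)) = Rational(-109087736228, 17963)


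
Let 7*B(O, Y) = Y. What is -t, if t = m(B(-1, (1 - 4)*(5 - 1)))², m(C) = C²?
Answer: -20736/2401 ≈ -8.6364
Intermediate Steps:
B(O, Y) = Y/7
t = 20736/2401 (t = ((((1 - 4)*(5 - 1))/7)²)² = (((-3*4)/7)²)² = (((⅐)*(-12))²)² = ((-12/7)²)² = (144/49)² = 20736/2401 ≈ 8.6364)
-t = -1*20736/2401 = -20736/2401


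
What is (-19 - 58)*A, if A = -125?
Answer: 9625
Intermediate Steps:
(-19 - 58)*A = (-19 - 58)*(-125) = -77*(-125) = 9625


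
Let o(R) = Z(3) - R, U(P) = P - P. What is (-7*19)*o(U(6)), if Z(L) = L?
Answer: -399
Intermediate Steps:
U(P) = 0
o(R) = 3 - R
(-7*19)*o(U(6)) = (-7*19)*(3 - 1*0) = -133*(3 + 0) = -133*3 = -399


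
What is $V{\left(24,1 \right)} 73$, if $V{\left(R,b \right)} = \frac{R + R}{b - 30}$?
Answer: $- \frac{3504}{29} \approx -120.83$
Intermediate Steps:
$V{\left(R,b \right)} = \frac{2 R}{-30 + b}$
$V{\left(24,1 \right)} 73 = 2 \cdot 24 \frac{1}{-30 + 1} \cdot 73 = 2 \cdot 24 \frac{1}{-29} \cdot 73 = 2 \cdot 24 \left(- \frac{1}{29}\right) 73 = \left(- \frac{48}{29}\right) 73 = - \frac{3504}{29}$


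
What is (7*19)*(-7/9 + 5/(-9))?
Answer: -532/3 ≈ -177.33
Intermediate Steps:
(7*19)*(-7/9 + 5/(-9)) = 133*(-7*1/9 + 5*(-1/9)) = 133*(-7/9 - 5/9) = 133*(-4/3) = -532/3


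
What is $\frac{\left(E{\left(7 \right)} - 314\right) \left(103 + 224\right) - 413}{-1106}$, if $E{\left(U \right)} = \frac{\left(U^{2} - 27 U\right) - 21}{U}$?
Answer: $\frac{55306}{553} \approx 100.01$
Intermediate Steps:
$E{\left(U \right)} = \frac{-21 + U^{2} - 27 U}{U}$
$\frac{\left(E{\left(7 \right)} - 314\right) \left(103 + 224\right) - 413}{-1106} = \frac{\left(\left(-27 + 7 - \frac{21}{7}\right) - 314\right) \left(103 + 224\right) - 413}{-1106} = \left(\left(\left(-27 + 7 - 3\right) - 314\right) 327 - 413\right) \left(- \frac{1}{1106}\right) = \left(\left(-23 - 314\right) 327 - 413\right) \left(- \frac{1}{1106}\right) = \left(\left(-337\right) 327 - 413\right) \left(- \frac{1}{1106}\right) = \left(-110199 - 413\right) \left(- \frac{1}{1106}\right) = \left(-110612\right) \left(- \frac{1}{1106}\right) = \frac{55306}{553}$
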